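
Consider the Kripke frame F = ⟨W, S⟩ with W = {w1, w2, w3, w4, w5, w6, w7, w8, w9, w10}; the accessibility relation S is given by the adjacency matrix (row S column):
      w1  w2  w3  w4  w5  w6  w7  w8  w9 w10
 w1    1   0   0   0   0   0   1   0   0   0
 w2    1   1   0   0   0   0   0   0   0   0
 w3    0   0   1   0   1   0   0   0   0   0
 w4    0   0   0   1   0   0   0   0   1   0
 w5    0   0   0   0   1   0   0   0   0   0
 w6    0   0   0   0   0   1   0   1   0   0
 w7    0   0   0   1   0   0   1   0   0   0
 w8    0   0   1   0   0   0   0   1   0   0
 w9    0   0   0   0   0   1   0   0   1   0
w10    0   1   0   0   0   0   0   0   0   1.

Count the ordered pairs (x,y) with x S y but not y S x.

9

Enumerating: (w1,w7), (w10,w2), (w2,w1), (w3,w5), (w4,w9), (w6,w8), (w7,w4), (w8,w3), (w9,w6).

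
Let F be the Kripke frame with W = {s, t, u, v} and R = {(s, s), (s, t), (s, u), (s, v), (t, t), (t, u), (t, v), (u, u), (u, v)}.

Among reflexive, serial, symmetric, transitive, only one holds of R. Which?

transitive

Reflexive: no — v is not related to itself.
Serial: no — v has no R-successor.
Symmetric: no — s R t but not t R s.
Transitive: yes — every two-step R-path is closed by a direct edge.
Only transitive holds.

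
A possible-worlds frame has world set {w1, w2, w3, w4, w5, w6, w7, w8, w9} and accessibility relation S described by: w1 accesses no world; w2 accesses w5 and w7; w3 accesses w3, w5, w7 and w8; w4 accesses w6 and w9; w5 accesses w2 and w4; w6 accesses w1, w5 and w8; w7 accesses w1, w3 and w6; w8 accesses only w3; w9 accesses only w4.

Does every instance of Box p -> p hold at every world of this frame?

By correspondence theory, T is valid on a frame iff S is reflexive.
Reflexive: no — w1 is not related to itself.

No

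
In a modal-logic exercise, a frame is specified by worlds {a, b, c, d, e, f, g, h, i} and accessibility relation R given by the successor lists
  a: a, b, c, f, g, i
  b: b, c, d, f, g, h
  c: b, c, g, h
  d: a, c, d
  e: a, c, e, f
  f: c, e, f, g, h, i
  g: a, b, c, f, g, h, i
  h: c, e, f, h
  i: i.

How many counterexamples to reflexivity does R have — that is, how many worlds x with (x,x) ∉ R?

R is reflexive; there are no such worlds.

0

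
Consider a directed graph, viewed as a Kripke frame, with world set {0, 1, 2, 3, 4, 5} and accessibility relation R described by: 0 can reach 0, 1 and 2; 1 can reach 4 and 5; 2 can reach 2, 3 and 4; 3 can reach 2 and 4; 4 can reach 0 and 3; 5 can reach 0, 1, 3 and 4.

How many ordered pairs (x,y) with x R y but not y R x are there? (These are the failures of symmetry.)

8

Enumerating: (0,1), (0,2), (1,4), (2,4), (4,0), (5,0), (5,3), (5,4).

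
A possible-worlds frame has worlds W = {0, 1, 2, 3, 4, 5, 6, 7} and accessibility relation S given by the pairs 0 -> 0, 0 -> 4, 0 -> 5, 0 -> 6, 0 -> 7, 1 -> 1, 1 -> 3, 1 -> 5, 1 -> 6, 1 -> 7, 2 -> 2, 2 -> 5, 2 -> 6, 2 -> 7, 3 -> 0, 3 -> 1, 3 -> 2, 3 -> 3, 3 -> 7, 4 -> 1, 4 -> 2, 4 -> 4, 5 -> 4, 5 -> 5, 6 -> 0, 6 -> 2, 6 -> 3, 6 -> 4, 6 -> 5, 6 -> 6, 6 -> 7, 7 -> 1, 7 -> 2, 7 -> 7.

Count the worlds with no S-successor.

0

S is serial; there are no such worlds.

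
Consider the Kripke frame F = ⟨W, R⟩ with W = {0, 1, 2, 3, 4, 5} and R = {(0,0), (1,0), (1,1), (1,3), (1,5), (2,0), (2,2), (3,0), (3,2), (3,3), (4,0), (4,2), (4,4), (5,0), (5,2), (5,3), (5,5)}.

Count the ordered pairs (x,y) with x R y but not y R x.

Enumerating: (1,0), (1,3), (1,5), (2,0), (3,0), (3,2), (4,0), (4,2), (5,0), (5,2), (5,3).

11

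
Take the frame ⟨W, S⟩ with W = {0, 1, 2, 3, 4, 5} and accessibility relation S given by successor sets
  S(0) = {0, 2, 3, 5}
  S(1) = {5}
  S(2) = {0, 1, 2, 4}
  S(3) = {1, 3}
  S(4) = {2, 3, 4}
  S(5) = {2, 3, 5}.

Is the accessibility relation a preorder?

No

Reflexive: no — 1 is not related to itself.
Transitive: no — 0 S 2 and 2 S 1, but not 0 S 1.
So S is not a preorder.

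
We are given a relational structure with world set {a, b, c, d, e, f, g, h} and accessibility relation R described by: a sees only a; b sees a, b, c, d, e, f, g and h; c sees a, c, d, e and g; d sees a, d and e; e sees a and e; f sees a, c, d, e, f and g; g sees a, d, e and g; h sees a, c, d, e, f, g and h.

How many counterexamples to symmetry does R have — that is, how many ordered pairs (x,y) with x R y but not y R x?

Enumerating: (b,a), (b,c), (b,d), (b,e), (b,f), (b,g), (b,h), (c,a), (c,d), (c,e), (c,g), (d,a), … and 16 more.
Total: 28.

28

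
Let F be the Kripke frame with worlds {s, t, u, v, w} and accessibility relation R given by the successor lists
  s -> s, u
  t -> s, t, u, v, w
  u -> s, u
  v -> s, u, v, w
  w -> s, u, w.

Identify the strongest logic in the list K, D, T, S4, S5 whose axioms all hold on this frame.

S4

Serial (axiom D): yes — every world has a successor (e.g. s R s).
Reflexive (axiom T): yes — every world is R-related to itself.
Transitive (axiom 4): yes — every two-step R-path is closed by a direct edge.
Euclidean (axiom 5): no — t R s and t R v, but not s R v.
So F validates K, D, T, S4; S5 would additionally require R to be Euclidean. The strongest is S4.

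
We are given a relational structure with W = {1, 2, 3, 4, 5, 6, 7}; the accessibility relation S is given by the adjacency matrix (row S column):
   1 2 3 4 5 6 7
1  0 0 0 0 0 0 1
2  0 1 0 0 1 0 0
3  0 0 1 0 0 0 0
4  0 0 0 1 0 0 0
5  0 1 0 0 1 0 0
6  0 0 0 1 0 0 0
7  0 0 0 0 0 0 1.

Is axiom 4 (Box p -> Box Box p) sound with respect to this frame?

The schema 4 characterises exactly the transitive frames.
Transitive: yes — every two-step S-path is closed by a direct edge.

Yes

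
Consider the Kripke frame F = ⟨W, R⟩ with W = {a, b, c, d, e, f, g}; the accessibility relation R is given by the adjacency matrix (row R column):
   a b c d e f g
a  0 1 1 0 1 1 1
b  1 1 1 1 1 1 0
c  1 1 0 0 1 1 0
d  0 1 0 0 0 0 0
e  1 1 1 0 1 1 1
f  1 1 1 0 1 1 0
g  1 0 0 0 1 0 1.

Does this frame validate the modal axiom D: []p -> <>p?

Yes

Axiom D corresponds to the accessibility relation being serial.
Serial: yes — every world has a successor (e.g. a R b).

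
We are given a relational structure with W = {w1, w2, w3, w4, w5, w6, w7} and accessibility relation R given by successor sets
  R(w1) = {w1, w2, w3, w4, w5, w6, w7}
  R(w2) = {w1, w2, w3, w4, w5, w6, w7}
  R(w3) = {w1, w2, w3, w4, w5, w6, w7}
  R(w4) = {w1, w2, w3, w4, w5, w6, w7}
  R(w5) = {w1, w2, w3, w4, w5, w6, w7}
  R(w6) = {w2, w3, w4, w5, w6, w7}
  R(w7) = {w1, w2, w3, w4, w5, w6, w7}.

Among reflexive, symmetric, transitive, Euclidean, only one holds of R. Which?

reflexive

Reflexive: yes — every world is R-related to itself.
Symmetric: no — w1 R w6 but not w6 R w1.
Transitive: no — w6 R w2 and w2 R w1, but not w6 R w1.
Euclidean: no — w2 R w6 and w2 R w1, but not w6 R w1.
Only reflexive holds.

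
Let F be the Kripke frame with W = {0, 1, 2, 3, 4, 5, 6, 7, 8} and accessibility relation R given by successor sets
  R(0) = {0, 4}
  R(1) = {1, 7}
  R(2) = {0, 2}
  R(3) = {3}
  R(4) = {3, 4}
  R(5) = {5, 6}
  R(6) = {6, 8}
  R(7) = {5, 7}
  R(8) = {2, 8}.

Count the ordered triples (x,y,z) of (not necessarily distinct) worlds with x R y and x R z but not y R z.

Enumerating: (0,4,0), (1,7,1), (2,0,2), (4,3,4), (5,6,5), (6,8,6), (7,5,7), (8,2,8).

8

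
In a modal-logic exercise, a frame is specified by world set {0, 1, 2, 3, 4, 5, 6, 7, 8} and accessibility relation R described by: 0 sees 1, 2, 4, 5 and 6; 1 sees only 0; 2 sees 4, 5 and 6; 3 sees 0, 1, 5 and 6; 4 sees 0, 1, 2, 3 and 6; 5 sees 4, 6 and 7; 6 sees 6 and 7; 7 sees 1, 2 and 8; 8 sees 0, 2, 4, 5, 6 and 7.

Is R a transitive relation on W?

Transitive: no — 0 R 4 and 4 R 3, but not 0 R 3.

No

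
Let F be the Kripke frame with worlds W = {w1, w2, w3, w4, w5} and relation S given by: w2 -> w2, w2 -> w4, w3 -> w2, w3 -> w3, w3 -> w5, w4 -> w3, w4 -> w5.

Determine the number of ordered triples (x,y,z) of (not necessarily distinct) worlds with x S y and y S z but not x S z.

Enumerating: (w2,w4,w3), (w2,w4,w5), (w3,w2,w4), (w4,w3,w2).

4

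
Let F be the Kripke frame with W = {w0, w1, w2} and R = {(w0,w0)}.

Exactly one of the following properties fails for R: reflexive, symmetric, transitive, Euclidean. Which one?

Reflexive: no — w1 is not related to itself.
Symmetric: yes — every pair in R has its reverse in R.
Transitive: yes — every two-step R-path is closed by a direct edge.
Euclidean: yes — any two successors of a common world are R-related.
Only reflexive fails.

reflexive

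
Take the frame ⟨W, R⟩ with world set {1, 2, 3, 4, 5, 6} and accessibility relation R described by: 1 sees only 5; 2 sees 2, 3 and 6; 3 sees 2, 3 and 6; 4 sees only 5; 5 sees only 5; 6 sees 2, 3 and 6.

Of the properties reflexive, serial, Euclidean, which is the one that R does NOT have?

reflexive

Reflexive: no — 1 is not related to itself.
Serial: yes — every world has a successor (e.g. 1 R 5).
Euclidean: yes — any two successors of a common world are R-related.
Only reflexive fails.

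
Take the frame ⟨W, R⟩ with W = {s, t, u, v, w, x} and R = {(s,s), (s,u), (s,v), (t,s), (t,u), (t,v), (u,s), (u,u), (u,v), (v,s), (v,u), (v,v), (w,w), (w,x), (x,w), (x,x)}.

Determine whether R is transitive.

Transitive: yes — every two-step R-path is closed by a direct edge.

Yes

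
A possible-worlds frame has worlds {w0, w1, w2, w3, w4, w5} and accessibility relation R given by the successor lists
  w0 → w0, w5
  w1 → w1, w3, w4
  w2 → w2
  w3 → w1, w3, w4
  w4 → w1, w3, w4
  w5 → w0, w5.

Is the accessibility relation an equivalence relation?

Yes

Reflexive: yes — every world is R-related to itself.
Symmetric: yes — every pair in R has its reverse in R.
Transitive: yes — every two-step R-path is closed by a direct edge.
So R is an equivalence relation.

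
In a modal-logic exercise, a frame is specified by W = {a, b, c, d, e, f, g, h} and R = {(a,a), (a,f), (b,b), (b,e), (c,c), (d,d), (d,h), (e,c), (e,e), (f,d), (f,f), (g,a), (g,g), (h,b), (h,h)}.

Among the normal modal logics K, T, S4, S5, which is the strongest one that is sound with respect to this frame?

Reflexive (axiom T): yes — every world is R-related to itself.
Transitive (axiom 4): no — a R f and f R d, but not a R d.
Euclidean (axiom 5): no — a R f and a R a, but not f R a.
So F validates K, T; S4 would additionally require R to be transitive. The strongest is T.

T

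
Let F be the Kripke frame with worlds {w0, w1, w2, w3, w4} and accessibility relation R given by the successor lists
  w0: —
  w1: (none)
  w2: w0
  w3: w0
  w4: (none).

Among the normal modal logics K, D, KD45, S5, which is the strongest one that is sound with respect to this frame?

K

Serial (axiom D): no — w0 has no R-successor.
Euclidean (axiom 5): no — w2 R w0 and w2 R w0, but not w0 R w0.
Transitive (axiom 4): yes — every two-step R-path is closed by a direct edge.
Reflexive (axiom T): no — w0 is not related to itself.
So F validates K; D would additionally require R to be serial. The strongest is K.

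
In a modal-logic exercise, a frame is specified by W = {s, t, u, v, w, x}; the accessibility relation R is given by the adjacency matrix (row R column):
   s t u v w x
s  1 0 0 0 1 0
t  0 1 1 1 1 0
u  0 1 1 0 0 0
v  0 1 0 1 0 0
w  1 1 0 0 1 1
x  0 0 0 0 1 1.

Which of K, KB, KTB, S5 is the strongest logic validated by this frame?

KTB

Symmetric (axiom B): yes — every pair in R has its reverse in R.
Reflexive (axiom T): yes — every world is R-related to itself.
Euclidean (axiom 5): no — t R u and t R v, but not u R v.
So F validates K, KB, KTB; S5 would additionally require R to be Euclidean. The strongest is KTB.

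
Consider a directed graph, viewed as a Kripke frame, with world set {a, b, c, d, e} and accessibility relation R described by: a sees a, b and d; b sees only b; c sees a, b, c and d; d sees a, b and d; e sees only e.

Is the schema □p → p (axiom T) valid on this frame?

The schema T characterises exactly the reflexive frames.
Reflexive: yes — every world is R-related to itself.

Yes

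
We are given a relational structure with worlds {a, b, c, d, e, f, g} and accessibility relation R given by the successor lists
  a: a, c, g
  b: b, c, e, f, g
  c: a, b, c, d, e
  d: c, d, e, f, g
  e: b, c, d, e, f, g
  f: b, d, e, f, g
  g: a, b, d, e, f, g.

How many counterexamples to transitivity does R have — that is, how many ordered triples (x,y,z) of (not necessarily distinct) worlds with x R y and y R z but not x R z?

Enumerating: (a,c,b), (a,c,d), (a,c,e), (a,g,b), (a,g,d), (a,g,e), (a,g,f), (b,c,a), (b,c,d), (b,e,d), (b,f,d), (b,g,a), … and 24 more.
Total: 36.

36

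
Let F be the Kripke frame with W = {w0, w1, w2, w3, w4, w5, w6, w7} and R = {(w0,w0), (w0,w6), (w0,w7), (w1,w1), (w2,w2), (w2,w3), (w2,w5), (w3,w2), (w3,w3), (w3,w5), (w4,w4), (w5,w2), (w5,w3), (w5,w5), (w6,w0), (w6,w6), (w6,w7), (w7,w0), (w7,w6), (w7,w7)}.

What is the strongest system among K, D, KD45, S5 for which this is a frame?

Serial (axiom D): yes — every world has a successor (e.g. w0 R w0).
Euclidean (axiom 5): yes — any two successors of a common world are R-related.
Transitive (axiom 4): yes — every two-step R-path is closed by a direct edge.
Reflexive (axiom T): yes — every world is R-related to itself.
So F validates K, D, KD45, S5. The strongest is S5.

S5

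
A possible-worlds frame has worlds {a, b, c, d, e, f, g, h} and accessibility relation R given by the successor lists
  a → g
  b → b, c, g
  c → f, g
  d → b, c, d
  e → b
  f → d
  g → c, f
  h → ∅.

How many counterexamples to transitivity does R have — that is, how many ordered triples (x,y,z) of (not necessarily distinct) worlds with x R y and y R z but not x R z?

Enumerating: (a,g,c), (a,g,f), (b,c,f), (b,g,f), (c,f,d), (c,g,c), (d,b,g), (d,c,f), (d,c,g), (e,b,c), (e,b,g), (f,d,b), (f,d,c), (g,c,g), (g,f,d).

15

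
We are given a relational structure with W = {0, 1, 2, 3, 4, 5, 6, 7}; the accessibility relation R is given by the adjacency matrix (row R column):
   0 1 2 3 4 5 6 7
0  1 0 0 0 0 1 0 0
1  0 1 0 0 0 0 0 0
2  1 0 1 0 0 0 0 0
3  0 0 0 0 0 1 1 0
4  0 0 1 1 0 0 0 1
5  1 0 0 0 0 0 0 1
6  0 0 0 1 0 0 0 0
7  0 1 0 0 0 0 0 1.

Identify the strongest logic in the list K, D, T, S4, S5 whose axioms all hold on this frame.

D

Serial (axiom D): yes — every world has a successor (e.g. 0 R 0).
Reflexive (axiom T): no — 3 is not related to itself.
Transitive (axiom 4): no — 0 R 5 and 5 R 7, but not 0 R 7.
Euclidean (axiom 5): no — 3 R 5 and 3 R 6, but not 5 R 6.
So F validates K, D; T would additionally require R to be reflexive. The strongest is D.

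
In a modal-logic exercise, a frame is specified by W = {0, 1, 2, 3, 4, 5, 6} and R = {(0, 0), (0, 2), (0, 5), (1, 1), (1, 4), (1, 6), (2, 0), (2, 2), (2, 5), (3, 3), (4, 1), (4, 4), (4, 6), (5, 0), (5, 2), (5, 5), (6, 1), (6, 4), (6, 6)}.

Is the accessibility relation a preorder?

Reflexive: yes — every world is R-related to itself.
Transitive: yes — every two-step R-path is closed by a direct edge.
So R is a preorder.

Yes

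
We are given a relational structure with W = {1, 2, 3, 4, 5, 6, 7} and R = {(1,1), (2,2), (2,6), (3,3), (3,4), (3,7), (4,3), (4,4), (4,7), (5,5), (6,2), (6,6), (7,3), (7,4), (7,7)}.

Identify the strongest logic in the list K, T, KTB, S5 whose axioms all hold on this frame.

S5

Reflexive (axiom T): yes — every world is R-related to itself.
Symmetric (axiom B): yes — every pair in R has its reverse in R.
Euclidean (axiom 5): yes — any two successors of a common world are R-related.
So F validates K, T, KTB, S5. The strongest is S5.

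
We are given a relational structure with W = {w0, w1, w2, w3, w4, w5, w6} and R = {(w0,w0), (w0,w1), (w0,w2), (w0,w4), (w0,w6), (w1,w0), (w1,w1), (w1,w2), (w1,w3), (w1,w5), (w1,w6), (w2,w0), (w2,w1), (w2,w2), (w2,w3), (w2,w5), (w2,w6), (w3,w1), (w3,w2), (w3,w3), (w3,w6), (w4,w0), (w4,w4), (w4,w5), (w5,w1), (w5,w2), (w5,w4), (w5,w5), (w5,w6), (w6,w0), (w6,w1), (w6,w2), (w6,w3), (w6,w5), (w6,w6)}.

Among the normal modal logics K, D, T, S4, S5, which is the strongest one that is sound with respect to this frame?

T

Serial (axiom D): yes — every world has a successor (e.g. w0 R w0).
Reflexive (axiom T): yes — every world is R-related to itself.
Transitive (axiom 4): no — w0 R w1 and w1 R w3, but not w0 R w3.
Euclidean (axiom 5): no — w0 R w1 and w0 R w4, but not w1 R w4.
So F validates K, D, T; S4 would additionally require R to be transitive. The strongest is T.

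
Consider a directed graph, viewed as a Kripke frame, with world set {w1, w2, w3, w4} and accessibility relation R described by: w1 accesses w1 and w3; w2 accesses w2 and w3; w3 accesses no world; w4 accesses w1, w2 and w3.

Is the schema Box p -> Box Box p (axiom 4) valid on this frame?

Axiom 4 corresponds to the accessibility relation being transitive.
Transitive: yes — every two-step R-path is closed by a direct edge.

Yes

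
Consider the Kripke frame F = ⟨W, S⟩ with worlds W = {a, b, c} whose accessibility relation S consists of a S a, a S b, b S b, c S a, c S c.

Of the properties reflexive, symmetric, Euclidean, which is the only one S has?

reflexive

Reflexive: yes — every world is S-related to itself.
Symmetric: no — a S b but not b S a.
Euclidean: no — a S b and a S a, but not b S a.
Only reflexive holds.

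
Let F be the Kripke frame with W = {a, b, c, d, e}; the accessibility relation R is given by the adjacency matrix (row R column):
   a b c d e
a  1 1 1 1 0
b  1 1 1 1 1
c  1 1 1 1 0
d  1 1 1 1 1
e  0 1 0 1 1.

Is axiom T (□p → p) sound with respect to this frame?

Yes

Axiom T corresponds to the accessibility relation being reflexive.
Reflexive: yes — every world is R-related to itself.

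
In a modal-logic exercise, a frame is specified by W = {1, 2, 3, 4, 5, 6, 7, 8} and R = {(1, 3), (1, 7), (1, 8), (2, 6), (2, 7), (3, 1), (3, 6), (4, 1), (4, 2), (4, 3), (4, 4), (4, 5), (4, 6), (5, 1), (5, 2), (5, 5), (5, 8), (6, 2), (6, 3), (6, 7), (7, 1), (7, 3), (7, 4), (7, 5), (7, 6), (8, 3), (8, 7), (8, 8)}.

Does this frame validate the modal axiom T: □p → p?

No

The schema T characterises exactly the reflexive frames.
Reflexive: no — 1 is not related to itself.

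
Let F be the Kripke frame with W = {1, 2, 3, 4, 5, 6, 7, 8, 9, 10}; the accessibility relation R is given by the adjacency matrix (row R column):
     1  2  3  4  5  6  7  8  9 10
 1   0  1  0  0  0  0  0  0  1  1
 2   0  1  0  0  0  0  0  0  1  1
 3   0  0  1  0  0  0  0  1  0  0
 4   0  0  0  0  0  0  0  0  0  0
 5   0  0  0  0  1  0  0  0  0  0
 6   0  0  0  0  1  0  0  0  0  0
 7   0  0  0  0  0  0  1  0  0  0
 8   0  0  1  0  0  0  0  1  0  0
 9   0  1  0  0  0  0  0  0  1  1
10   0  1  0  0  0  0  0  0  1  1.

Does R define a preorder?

No

Reflexive: no — 1 is not related to itself.
Transitive: yes — every two-step R-path is closed by a direct edge.
So R is not a preorder.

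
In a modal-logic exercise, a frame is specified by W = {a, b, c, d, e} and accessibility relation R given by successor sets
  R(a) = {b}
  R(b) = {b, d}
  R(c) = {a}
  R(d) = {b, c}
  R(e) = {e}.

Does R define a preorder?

No

Reflexive: no — a is not related to itself.
Transitive: no — a R b and b R d, but not a R d.
So R is not a preorder.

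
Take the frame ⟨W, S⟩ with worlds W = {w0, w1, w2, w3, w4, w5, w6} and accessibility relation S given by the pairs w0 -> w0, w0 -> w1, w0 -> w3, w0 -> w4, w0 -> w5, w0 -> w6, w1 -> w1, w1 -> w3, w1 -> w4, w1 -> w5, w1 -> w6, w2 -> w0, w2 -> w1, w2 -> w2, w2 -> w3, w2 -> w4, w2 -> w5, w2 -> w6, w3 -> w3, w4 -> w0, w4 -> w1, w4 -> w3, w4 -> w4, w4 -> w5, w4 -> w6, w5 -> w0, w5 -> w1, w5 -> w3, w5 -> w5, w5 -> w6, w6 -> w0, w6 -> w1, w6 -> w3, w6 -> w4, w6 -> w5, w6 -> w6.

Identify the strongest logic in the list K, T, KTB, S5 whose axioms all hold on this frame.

T

Reflexive (axiom T): yes — every world is S-related to itself.
Symmetric (axiom B): no — w0 S w1 but not w1 S w0.
Euclidean (axiom 5): no — w0 S w3 and w0 S w1, but not w3 S w1.
So F validates K, T; KTB would additionally require S to be symmetric. The strongest is T.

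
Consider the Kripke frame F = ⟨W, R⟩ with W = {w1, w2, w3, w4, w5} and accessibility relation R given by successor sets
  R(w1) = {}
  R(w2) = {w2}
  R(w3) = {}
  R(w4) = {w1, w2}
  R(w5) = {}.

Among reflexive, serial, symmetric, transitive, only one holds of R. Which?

transitive

Reflexive: no — w1 is not related to itself.
Serial: no — w1 has no R-successor.
Symmetric: no — w4 R w1 but not w1 R w4.
Transitive: yes — every two-step R-path is closed by a direct edge.
Only transitive holds.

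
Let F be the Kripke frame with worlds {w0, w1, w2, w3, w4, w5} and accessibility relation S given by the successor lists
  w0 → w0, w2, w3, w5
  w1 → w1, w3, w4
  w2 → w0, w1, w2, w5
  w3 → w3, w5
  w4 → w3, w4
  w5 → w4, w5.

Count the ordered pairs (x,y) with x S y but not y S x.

Enumerating: (w0,w3), (w0,w5), (w1,w3), (w1,w4), (w2,w1), (w2,w5), (w3,w5), (w4,w3), (w5,w4).

9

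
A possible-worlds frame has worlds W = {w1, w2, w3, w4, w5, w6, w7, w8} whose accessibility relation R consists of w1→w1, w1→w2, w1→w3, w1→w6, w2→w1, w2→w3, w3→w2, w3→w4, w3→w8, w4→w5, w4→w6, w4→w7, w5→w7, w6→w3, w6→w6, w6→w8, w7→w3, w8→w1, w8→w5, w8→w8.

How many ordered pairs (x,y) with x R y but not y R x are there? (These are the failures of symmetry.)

13

Enumerating: (w1,w3), (w1,w6), (w3,w4), (w3,w8), (w4,w5), (w4,w6), (w4,w7), (w5,w7), (w6,w3), (w6,w8), (w7,w3), (w8,w1), (w8,w5).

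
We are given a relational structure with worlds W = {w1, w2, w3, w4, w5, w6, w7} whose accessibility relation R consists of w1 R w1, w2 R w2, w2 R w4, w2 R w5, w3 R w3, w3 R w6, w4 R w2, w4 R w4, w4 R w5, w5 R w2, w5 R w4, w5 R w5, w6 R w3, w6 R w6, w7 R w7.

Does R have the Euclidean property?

Yes

Euclidean: yes — any two successors of a common world are R-related.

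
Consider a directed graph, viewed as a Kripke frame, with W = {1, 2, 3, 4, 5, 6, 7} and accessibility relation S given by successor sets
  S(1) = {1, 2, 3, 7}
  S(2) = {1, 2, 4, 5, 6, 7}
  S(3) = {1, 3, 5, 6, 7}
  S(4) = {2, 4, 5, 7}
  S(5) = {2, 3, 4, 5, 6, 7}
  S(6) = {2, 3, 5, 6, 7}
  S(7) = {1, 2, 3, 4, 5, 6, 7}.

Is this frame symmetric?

Yes

Symmetric: yes — every pair in S has its reverse in S.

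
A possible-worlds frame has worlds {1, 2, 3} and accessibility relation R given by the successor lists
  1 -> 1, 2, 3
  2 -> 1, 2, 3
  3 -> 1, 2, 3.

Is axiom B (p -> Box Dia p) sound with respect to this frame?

Yes

Axiom B corresponds to the accessibility relation being symmetric.
Symmetric: yes — every pair in R has its reverse in R.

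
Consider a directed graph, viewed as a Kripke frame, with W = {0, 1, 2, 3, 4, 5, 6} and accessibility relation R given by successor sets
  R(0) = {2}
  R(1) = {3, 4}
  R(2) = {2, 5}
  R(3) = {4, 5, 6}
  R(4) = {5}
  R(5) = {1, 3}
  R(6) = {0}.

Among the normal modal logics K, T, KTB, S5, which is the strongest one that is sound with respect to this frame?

Reflexive (axiom T): no — 0 is not related to itself.
Symmetric (axiom B): no — 0 R 2 but not 2 R 0.
Euclidean (axiom 5): no — 1 R 4 and 1 R 3, but not 4 R 3.
So F validates K; T would additionally require R to be reflexive. The strongest is K.

K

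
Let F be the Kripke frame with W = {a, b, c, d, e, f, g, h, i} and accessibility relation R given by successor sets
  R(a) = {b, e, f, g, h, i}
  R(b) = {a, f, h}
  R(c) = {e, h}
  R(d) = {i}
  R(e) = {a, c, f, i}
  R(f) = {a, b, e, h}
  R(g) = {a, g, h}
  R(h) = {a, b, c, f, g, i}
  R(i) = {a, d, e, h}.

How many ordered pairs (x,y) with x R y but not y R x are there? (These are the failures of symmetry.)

R is symmetric; there are no such tuples.

0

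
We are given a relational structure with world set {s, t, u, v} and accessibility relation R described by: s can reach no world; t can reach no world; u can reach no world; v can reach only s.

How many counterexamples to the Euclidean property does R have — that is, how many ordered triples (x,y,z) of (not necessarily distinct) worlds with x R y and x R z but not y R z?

Enumerating: (v,s,s).

1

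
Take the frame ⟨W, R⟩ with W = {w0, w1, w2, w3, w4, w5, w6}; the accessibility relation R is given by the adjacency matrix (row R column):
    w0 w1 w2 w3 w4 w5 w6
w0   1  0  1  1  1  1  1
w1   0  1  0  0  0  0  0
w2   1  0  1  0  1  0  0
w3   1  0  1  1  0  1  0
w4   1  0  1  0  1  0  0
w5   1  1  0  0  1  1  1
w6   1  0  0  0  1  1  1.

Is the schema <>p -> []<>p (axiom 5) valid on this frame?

Axiom 5 corresponds to the accessibility relation being Euclidean.
Euclidean: no — w0 R w2 and w0 R w3, but not w2 R w3.

No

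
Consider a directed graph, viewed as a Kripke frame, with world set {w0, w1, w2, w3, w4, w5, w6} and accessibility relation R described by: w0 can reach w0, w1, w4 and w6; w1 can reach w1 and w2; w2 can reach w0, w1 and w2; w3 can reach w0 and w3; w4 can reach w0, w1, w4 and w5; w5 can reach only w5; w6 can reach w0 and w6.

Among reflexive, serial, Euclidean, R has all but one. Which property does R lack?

Reflexive: yes — every world is R-related to itself.
Serial: yes — every world has a successor (e.g. w0 R w0).
Euclidean: no — w0 R w1 and w0 R w4, but not w1 R w4.
Only Euclidean fails.

Euclidean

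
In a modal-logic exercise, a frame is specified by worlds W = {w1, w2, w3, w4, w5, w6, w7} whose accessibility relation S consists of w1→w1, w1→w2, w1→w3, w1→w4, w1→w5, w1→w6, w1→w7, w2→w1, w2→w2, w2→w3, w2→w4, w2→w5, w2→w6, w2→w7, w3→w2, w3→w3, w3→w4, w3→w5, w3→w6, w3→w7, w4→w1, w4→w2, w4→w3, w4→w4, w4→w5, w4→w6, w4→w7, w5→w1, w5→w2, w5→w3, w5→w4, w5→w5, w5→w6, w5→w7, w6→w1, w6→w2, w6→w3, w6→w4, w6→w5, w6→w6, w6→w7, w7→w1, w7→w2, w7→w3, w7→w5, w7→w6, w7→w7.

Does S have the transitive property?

No

Transitive: no — w3 S w2 and w2 S w1, but not w3 S w1.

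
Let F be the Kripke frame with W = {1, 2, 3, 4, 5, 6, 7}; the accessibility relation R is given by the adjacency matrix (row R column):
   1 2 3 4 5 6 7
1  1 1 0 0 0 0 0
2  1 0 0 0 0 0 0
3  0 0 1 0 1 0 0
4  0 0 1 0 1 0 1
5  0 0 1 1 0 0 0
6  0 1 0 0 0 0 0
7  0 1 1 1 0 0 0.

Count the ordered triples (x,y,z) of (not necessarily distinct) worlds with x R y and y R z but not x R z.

13

Enumerating: (2,1,2), (3,5,4), (4,5,4), (4,7,2), (4,7,4), (5,3,5), (5,4,5), (5,4,7), (6,2,1), (7,2,1), (7,3,5), (7,4,5), (7,4,7).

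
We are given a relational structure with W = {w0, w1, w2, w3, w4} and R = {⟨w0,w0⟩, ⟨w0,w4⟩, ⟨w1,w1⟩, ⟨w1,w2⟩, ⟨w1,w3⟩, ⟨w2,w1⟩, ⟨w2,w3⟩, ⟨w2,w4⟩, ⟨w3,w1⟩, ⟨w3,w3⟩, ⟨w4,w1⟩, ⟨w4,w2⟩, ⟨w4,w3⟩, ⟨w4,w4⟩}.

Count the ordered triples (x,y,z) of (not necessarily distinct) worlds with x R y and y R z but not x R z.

7

Enumerating: (w0,w4,w1), (w0,w4,w2), (w0,w4,w3), (w1,w2,w4), (w2,w1,w2), (w2,w4,w2), (w3,w1,w2).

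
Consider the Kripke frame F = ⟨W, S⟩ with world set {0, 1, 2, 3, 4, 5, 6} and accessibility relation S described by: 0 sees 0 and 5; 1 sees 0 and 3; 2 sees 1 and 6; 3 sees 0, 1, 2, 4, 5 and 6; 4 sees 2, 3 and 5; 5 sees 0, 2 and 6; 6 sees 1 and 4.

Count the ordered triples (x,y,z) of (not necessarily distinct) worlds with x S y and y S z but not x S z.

Enumerating: (0,5,2), (0,5,6), (1,0,5), (1,3,1), (1,3,2), (1,3,4), (1,3,5), (1,3,6), (2,1,0), (2,1,3), (2,6,4), (3,1,3), … and 18 more.
Total: 30.

30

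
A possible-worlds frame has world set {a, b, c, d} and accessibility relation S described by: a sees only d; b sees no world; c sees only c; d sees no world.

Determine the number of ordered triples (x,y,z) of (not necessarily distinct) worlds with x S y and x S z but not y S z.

Enumerating: (a,d,d).

1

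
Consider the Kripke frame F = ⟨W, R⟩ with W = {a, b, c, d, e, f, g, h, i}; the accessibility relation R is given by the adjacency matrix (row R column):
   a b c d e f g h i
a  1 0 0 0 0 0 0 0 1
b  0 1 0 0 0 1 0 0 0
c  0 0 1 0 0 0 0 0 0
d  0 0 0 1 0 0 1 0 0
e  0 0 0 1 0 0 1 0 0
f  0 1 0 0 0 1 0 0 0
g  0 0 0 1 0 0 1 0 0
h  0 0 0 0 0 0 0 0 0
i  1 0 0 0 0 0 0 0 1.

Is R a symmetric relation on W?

Symmetric: no — e R d but not d R e.

No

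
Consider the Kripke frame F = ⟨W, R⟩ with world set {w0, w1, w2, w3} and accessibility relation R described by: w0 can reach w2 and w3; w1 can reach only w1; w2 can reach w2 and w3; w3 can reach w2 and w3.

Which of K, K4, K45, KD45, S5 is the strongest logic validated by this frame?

Transitive (axiom 4): yes — every two-step R-path is closed by a direct edge.
Euclidean (axiom 5): yes — any two successors of a common world are R-related.
Serial (axiom D): yes — every world has a successor (e.g. w0 R w2).
Reflexive (axiom T): no — w0 is not related to itself.
So F validates K, K4, K45, KD45; S5 would additionally require R to be reflexive. The strongest is KD45.

KD45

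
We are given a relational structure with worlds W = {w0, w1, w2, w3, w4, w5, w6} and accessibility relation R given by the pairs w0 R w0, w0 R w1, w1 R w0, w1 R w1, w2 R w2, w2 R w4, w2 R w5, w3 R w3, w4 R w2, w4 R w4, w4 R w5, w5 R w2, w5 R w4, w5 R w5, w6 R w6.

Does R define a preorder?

Reflexive: yes — every world is R-related to itself.
Transitive: yes — every two-step R-path is closed by a direct edge.
So R is a preorder.

Yes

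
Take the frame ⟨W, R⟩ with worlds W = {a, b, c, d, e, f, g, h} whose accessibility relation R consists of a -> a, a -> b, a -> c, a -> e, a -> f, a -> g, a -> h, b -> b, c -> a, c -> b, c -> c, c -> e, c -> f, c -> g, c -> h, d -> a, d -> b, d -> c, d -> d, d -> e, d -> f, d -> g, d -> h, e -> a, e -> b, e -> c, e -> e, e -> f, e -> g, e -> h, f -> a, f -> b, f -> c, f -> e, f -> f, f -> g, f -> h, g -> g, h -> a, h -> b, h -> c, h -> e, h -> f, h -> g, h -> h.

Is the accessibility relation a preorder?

Yes

Reflexive: yes — every world is R-related to itself.
Transitive: yes — every two-step R-path is closed by a direct edge.
So R is a preorder.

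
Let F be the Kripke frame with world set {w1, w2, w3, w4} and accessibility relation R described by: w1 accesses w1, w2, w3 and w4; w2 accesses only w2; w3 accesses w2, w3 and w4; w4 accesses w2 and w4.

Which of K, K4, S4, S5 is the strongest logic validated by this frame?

Transitive (axiom 4): yes — every two-step R-path is closed by a direct edge.
Reflexive (axiom T): yes — every world is R-related to itself.
Euclidean (axiom 5): no — w1 R w2 and w1 R w3, but not w2 R w3.
So F validates K, K4, S4; S5 would additionally require R to be Euclidean. The strongest is S4.

S4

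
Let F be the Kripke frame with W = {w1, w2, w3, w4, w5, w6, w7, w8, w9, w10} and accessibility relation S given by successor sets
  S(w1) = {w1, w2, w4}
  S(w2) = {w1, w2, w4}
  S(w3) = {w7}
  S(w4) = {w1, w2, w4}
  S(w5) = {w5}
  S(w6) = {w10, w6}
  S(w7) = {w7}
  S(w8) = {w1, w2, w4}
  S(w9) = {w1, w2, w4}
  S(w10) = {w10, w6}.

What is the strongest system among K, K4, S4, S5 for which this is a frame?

K4

Transitive (axiom 4): yes — every two-step S-path is closed by a direct edge.
Reflexive (axiom T): no — w3 is not related to itself.
Euclidean (axiom 5): yes — any two successors of a common world are S-related.
So F validates K, K4; S4 would additionally require S to be reflexive. The strongest is K4.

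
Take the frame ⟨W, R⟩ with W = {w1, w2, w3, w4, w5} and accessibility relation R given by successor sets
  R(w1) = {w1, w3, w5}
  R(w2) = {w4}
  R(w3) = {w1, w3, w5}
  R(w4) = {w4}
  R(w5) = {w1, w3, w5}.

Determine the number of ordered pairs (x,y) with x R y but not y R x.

1

Enumerating: (w2,w4).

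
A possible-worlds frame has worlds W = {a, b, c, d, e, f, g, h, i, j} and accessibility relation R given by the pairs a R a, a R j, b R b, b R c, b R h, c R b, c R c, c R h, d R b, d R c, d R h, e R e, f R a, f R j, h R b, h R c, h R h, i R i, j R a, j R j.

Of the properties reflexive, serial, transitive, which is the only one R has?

transitive

Reflexive: no — d is not related to itself.
Serial: no — g has no R-successor.
Transitive: yes — every two-step R-path is closed by a direct edge.
Only transitive holds.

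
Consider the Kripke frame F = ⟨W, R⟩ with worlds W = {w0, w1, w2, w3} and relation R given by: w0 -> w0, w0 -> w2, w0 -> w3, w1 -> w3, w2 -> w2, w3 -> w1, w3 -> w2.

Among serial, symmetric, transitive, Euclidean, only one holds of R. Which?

Serial: yes — every world has a successor (e.g. w0 R w0).
Symmetric: no — w0 R w2 but not w2 R w0.
Transitive: no — w0 R w3 and w3 R w1, but not w0 R w1.
Euclidean: no — w0 R w2 and w0 R w3, but not w2 R w3.
Only serial holds.

serial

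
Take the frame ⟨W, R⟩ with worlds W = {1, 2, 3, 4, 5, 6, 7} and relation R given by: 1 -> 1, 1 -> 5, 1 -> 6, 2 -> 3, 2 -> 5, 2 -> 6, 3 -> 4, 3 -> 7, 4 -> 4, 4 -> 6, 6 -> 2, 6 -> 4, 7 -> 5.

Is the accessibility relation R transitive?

Transitive: no — 1 R 6 and 6 R 2, but not 1 R 2.

No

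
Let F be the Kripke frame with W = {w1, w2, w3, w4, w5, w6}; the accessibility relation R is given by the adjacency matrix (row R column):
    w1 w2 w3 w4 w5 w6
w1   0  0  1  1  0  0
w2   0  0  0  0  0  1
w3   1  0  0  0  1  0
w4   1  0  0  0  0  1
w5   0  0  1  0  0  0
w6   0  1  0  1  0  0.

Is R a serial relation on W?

Serial: yes — every world has a successor (e.g. w1 R w3).

Yes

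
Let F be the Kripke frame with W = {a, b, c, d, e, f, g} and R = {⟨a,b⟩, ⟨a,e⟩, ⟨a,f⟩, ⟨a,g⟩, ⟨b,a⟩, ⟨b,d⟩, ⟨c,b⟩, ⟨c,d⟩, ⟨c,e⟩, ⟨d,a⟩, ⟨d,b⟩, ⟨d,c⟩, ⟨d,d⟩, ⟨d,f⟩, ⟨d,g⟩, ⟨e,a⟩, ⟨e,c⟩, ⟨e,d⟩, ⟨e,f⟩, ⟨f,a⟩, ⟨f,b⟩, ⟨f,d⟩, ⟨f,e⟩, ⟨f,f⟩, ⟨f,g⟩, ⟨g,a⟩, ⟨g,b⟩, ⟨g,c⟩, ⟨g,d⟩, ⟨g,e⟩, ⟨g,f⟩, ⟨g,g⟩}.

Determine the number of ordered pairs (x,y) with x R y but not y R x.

Enumerating: (c,b), (d,a), (e,d), (f,b), (g,b), (g,c), (g,e).

7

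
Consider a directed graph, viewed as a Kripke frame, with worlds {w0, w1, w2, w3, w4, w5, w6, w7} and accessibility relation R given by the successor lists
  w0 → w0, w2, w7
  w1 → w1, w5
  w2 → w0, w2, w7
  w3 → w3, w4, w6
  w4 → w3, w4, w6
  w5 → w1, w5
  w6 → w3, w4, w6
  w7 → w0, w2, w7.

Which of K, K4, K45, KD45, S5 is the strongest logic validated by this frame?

Transitive (axiom 4): yes — every two-step R-path is closed by a direct edge.
Euclidean (axiom 5): yes — any two successors of a common world are R-related.
Serial (axiom D): yes — every world has a successor (e.g. w0 R w0).
Reflexive (axiom T): yes — every world is R-related to itself.
So F validates K, K4, K45, KD45, S5. The strongest is S5.

S5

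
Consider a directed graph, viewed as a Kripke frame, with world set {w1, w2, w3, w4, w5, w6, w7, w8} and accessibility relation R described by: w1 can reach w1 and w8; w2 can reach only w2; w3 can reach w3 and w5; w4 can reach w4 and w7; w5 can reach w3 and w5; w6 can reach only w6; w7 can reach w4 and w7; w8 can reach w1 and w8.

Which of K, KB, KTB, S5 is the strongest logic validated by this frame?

Symmetric (axiom B): yes — every pair in R has its reverse in R.
Reflexive (axiom T): yes — every world is R-related to itself.
Euclidean (axiom 5): yes — any two successors of a common world are R-related.
So F validates K, KB, KTB, S5. The strongest is S5.

S5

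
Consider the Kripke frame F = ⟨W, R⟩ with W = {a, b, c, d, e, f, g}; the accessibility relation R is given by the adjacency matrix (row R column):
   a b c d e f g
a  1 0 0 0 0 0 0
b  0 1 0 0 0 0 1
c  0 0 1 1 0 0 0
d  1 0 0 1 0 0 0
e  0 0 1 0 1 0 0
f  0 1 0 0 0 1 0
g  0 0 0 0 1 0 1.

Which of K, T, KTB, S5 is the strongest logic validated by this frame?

Reflexive (axiom T): yes — every world is R-related to itself.
Symmetric (axiom B): no — b R g but not g R b.
Euclidean (axiom 5): no — b R g and b R b, but not g R b.
So F validates K, T; KTB would additionally require R to be symmetric. The strongest is T.

T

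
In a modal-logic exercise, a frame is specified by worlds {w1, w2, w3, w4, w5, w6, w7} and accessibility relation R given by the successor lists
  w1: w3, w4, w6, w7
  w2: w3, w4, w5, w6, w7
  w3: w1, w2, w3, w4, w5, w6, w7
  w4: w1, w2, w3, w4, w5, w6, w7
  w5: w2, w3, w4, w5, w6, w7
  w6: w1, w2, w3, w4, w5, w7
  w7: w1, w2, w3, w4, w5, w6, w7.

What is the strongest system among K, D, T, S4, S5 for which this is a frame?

Serial (axiom D): yes — every world has a successor (e.g. w1 R w3).
Reflexive (axiom T): no — w1 is not related to itself.
Transitive (axiom 4): no — w1 R w3 and w3 R w2, but not w1 R w2.
Euclidean (axiom 5): no — w3 R w1 and w3 R w2, but not w1 R w2.
So F validates K, D; T would additionally require R to be reflexive. The strongest is D.

D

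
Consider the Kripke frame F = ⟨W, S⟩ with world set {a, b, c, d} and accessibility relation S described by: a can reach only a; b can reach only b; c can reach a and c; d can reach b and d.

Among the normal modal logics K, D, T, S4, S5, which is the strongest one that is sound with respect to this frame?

S4

Serial (axiom D): yes — every world has a successor (e.g. a S a).
Reflexive (axiom T): yes — every world is S-related to itself.
Transitive (axiom 4): yes — every two-step S-path is closed by a direct edge.
Euclidean (axiom 5): no — c S a and c S c, but not a S c.
So F validates K, D, T, S4; S5 would additionally require S to be Euclidean. The strongest is S4.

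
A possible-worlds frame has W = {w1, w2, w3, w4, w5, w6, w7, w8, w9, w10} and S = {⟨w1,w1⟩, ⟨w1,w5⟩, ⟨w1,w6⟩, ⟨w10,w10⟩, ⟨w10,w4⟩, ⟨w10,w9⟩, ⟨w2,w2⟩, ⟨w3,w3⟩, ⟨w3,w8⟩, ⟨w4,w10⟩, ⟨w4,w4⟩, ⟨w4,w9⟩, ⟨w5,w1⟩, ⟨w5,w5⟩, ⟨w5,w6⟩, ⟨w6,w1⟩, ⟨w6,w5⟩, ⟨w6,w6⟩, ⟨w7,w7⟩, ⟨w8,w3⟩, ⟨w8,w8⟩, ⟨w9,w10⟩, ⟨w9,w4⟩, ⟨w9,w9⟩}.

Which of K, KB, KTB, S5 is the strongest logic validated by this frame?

S5

Symmetric (axiom B): yes — every pair in S has its reverse in S.
Reflexive (axiom T): yes — every world is S-related to itself.
Euclidean (axiom 5): yes — any two successors of a common world are S-related.
So F validates K, KB, KTB, S5. The strongest is S5.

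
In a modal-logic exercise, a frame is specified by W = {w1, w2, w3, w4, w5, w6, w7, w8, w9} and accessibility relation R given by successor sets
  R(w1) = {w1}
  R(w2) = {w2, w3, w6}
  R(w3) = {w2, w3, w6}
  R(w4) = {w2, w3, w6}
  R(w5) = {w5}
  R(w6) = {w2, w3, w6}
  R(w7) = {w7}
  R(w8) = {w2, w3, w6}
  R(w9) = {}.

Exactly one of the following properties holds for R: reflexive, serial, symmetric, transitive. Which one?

transitive

Reflexive: no — w4 is not related to itself.
Serial: no — w9 has no R-successor.
Symmetric: no — w4 R w2 but not w2 R w4.
Transitive: yes — every two-step R-path is closed by a direct edge.
Only transitive holds.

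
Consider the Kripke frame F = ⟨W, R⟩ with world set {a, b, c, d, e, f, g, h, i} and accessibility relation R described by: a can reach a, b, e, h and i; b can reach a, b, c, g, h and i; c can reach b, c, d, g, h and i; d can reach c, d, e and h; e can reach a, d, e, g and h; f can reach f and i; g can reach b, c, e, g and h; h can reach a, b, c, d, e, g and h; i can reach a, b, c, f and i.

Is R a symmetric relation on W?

Symmetric: yes — every pair in R has its reverse in R.

Yes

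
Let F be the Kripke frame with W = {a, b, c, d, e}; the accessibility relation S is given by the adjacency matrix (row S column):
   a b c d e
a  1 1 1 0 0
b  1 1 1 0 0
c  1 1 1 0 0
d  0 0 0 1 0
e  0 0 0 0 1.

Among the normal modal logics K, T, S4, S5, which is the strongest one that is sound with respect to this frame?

S5

Reflexive (axiom T): yes — every world is S-related to itself.
Transitive (axiom 4): yes — every two-step S-path is closed by a direct edge.
Euclidean (axiom 5): yes — any two successors of a common world are S-related.
So F validates K, T, S4, S5. The strongest is S5.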